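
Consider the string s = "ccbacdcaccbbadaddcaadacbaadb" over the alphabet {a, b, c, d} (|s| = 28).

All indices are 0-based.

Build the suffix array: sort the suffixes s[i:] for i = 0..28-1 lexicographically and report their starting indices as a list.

rank→(start, suffix):
  0 → (18, 'aadacbaadb')
  1 → (24, 'aadb')
  2 → (21, 'acbaadb')
  3 → (7, 'accbbadaddcaadacbaadb')
  4 → (3, 'acdcaccbbadaddcaadacbaadb')
  5 → (19, 'adacbaadb')
  6 → (12, 'adaddcaadacbaadb')
  7 → (25, 'adb')
  8 → (14, 'addcaadacbaadb')
  9 → (27, 'b')
  10 → (23, 'baadb')
  11 → (2, 'bacdcaccbbadaddcaadacbaadb')
  12 → (11, 'badaddcaadacbaadb')
  13 → (10, 'bbadaddcaadacbaadb')
  14 → (17, 'caadacbaadb')
  15 → (6, 'caccbbadaddcaadacbaadb')
  16 → (22, 'cbaadb')
  17 → (1, 'cbacdcaccbbadaddcaadacbaadb')
  18 → (9, 'cbbadaddcaadacbaadb')
  19 → (0, 'ccbacdcaccbbadaddcaadacbaadb')
  20 → (8, 'ccbbadaddcaadacbaadb')
  21 → (4, 'cdcaccbbadaddcaadacbaadb')
  22 → (20, 'dacbaadb')
  23 → (13, 'daddcaadacbaadb')
  24 → (26, 'db')
  25 → (16, 'dcaadacbaadb')
  26 → (5, 'dcaccbbadaddcaadacbaadb')
  27 → (15, 'ddcaadacbaadb')

[18, 24, 21, 7, 3, 19, 12, 25, 14, 27, 23, 2, 11, 10, 17, 6, 22, 1, 9, 0, 8, 4, 20, 13, 26, 16, 5, 15]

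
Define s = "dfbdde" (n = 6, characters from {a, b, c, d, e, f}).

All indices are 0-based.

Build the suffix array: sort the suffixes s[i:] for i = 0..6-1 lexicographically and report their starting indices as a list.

rank→(start, suffix):
  0 → (2, 'bdde')
  1 → (3, 'dde')
  2 → (4, 'de')
  3 → (0, 'dfbdde')
  4 → (5, 'e')
  5 → (1, 'fbdde')

[2, 3, 4, 0, 5, 1]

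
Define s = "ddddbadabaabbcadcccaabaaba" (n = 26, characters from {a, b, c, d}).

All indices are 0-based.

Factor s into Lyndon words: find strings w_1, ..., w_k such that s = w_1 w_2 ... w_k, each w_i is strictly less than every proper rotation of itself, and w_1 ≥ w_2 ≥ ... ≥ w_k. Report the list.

emit factor 1: 'd' (i=0, period=1)
emit factor 2: 'd' (i=1, period=1)
emit factor 3: 'd' (i=2, period=1)
emit factor 4: 'd' (i=3, period=1)
emit factor 5: 'b' (i=4, period=1)
emit factor 6: 'ad' (i=5, period=2)
emit factor 7: 'ab' (i=7, period=2)
emit factor 8: 'aabbcadccc' (i=9, period=10)
emit factor 9: 'aab' (i=19, period=3)
emit factor 10: 'aab' (i=22, period=3)
emit factor 11: 'a' (i=25, period=1)

["d", "d", "d", "d", "b", "ad", "ab", "aabbcadccc", "aab", "aab", "a"]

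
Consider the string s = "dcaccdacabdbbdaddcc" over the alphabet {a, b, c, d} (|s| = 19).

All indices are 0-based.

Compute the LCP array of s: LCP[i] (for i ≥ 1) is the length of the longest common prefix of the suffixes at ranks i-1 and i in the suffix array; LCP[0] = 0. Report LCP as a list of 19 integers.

[0, 1, 2, 1, 0, 1, 2, 0, 1, 2, 1, 2, 1, 0, 2, 1, 1, 2, 1]

sorted suffixes:
  #0 SA[0]=8  'abdbbdaddcc'
  #1 SA[1]=6  'acabdbbdaddcc'
  #2 SA[2]=2  'accdacabdbbdaddcc'
  #3 SA[3]=14  'addcc'
  #4 SA[4]=11  'bbdaddcc'
  #5 SA[5]=12  'bdaddcc'
  #6 SA[6]=9  'bdbbdaddcc'
  #7 SA[7]=18  'c'
  #8 SA[8]=7  'cabdbbdaddcc'
  #9 SA[9]=1  'caccdacabdbbdaddcc'
  #10 SA[10]=17  'cc'
  #11 SA[11]=3  'ccdacabdbbdaddcc'
  #12 SA[12]=4  'cdacabdbbdaddcc'
  #13 SA[13]=5  'dacabdbbdaddcc'
  #14 SA[14]=13  'daddcc'
  #15 SA[15]=10  'dbbdaddcc'
  #16 SA[16]=0  'dcaccdacabdbbdaddcc'
  #17 SA[17]=16  'dcc'
  #18 SA[18]=15  'ddcc'

SA = [8, 6, 2, 14, 11, 12, 9, 18, 7, 1, 17, 3, 4, 5, 13, 10, 0, 16, 15]
i: (SA[i-1],SA[i]) lcp shared
  1: (8,6) 1 'a'
  2: (6,2) 2 'ac'
  3: (2,14) 1 'a'
  4: (14,11) 0 ''
  5: (11,12) 1 'b'
  6: (12,9) 2 'bd'
  7: (9,18) 0 ''
  8: (18,7) 1 'c'
  9: (7,1) 2 'ca'
  10: (1,17) 1 'c'
  11: (17,3) 2 'cc'
  12: (3,4) 1 'c'
  13: (4,5) 0 ''
  14: (5,13) 2 'da'
  15: (13,10) 1 'd'
  16: (10,0) 1 'd'
  17: (0,16) 2 'dc'
  18: (16,15) 1 'd'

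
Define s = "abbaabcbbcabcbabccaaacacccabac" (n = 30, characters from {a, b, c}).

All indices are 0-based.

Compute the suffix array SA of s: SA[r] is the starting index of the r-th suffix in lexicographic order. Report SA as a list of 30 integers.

[18, 3, 19, 26, 0, 10, 4, 14, 28, 20, 22, 2, 13, 27, 1, 7, 8, 11, 5, 15, 29, 17, 25, 9, 21, 12, 6, 16, 24, 23]

sorted suffixes:
  #0 SA[0]=18  'aaacacccabac'
  #1 SA[1]=3  'aabcbbcabcbabccaaacacccabac'
  #2 SA[2]=19  'aacacccabac'
  #3 SA[3]=26  'abac'
  #4 SA[4]=0  'abbaabcbbcabcbabccaaacacccabac'
  #5 SA[5]=10  'abcbabccaaacacccabac'
  #6 SA[6]=4  'abcbbcabcbabccaaacacccabac'
  #7 SA[7]=14  'abccaaacacccabac'
  #8 SA[8]=28  'ac'
  #9 SA[9]=20  'acacccabac'
  #10 SA[10]=22  'acccabac'
  #11 SA[11]=2  'baabcbbcabcbabccaaacacccabac'
  #12 SA[12]=13  'babccaaacacccabac'
  #13 SA[13]=27  'bac'
  #14 SA[14]=1  'bbaabcbbcabcbabccaaacacccabac'
  #15 SA[15]=7  'bbcabcbabccaaacacccabac'
  #16 SA[16]=8  'bcabcbabccaaacacccabac'
  #17 SA[17]=11  'bcbabccaaacacccabac'
  #18 SA[18]=5  'bcbbcabcbabccaaacacccabac'
  #19 SA[19]=15  'bccaaacacccabac'
  #20 SA[20]=29  'c'
  #21 SA[21]=17  'caaacacccabac'
  #22 SA[22]=25  'cabac'
  #23 SA[23]=9  'cabcbabccaaacacccabac'
  #24 SA[24]=21  'cacccabac'
  #25 SA[25]=12  'cbabccaaacacccabac'
  #26 SA[26]=6  'cbbcabcbabccaaacacccabac'
  #27 SA[27]=16  'ccaaacacccabac'
  #28 SA[28]=24  'ccabac'
  #29 SA[29]=23  'cccabac'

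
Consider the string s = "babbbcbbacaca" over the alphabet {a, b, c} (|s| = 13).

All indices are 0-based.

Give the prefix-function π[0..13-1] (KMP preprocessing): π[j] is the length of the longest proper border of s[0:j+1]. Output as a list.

[0, 0, 1, 1, 1, 0, 1, 1, 2, 0, 0, 0, 0]

π[0] = 0
j=1 s[j]='a': π[1]=0 (border '')
j=2 s[j]='b': π[2]=1 (border 'b')
j=3 s[j]='b': k: 1→0; π[3]=1 (border 'b')
j=4 s[j]='b': k: 1→0; π[4]=1 (border 'b')
j=5 s[j]='c': k: 1→0; π[5]=0 (border '')
j=6 s[j]='b': π[6]=1 (border 'b')
j=7 s[j]='b': k: 1→0; π[7]=1 (border 'b')
j=8 s[j]='a': π[8]=2 (border 'ba')
j=9 s[j]='c': k: 2→0; π[9]=0 (border '')
j=10 s[j]='a': π[10]=0 (border '')
j=11 s[j]='c': π[11]=0 (border '')
j=12 s[j]='a': π[12]=0 (border '')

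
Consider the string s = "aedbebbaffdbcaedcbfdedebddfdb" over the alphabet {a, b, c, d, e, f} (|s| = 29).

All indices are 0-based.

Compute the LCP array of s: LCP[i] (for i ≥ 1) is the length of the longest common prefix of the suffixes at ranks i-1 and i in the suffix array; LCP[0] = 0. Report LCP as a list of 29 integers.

sorted suffixes:
  #0 SA[0]=0  'aedbebbaffdbcaedcbfdedebddfdb'
  #1 SA[1]=13  'aedcbfdedebddfdb'
  #2 SA[2]=7  'affdbcaedcbfdedebddfdb'
  #3 SA[3]=28  'b'
  #4 SA[4]=6  'baffdbcaedcbfdedebddfdb'
  #5 SA[5]=5  'bbaffdbcaedcbfdedebddfdb'
  #6 SA[6]=11  'bcaedcbfdedebddfdb'
  #7 SA[7]=23  'bddfdb'
  #8 SA[8]=3  'bebbaffdbcaedcbfdedebddfdb'
  #9 SA[9]=17  'bfdedebddfdb'
  #10 SA[10]=12  'caedcbfdedebddfdb'
  #11 SA[11]=16  'cbfdedebddfdb'
  #12 SA[12]=27  'db'
  #13 SA[13]=10  'dbcaedcbfdedebddfdb'
  #14 SA[14]=2  'dbebbaffdbcaedcbfdedebddfdb'
  #15 SA[15]=15  'dcbfdedebddfdb'
  #16 SA[16]=24  'ddfdb'
  #17 SA[17]=21  'debddfdb'
  #18 SA[18]=19  'dedebddfdb'
  #19 SA[19]=25  'dfdb'
  #20 SA[20]=4  'ebbaffdbcaedcbfdedebddfdb'
  #21 SA[21]=22  'ebddfdb'
  #22 SA[22]=1  'edbebbaffdbcaedcbfdedebddfdb'
  #23 SA[23]=14  'edcbfdedebddfdb'
  #24 SA[24]=20  'edebddfdb'
  #25 SA[25]=26  'fdb'
  #26 SA[26]=9  'fdbcaedcbfdedebddfdb'
  #27 SA[27]=18  'fdedebddfdb'
  #28 SA[28]=8  'ffdbcaedcbfdedebddfdb'

SA = [0, 13, 7, 28, 6, 5, 11, 23, 3, 17, 12, 16, 27, 10, 2, 15, 24, 21, 19, 25, 4, 22, 1, 14, 20, 26, 9, 18, 8]
rank  pair      lcp
   1  s[0:],s[13:]  3  'aed'
   2  s[13:],s[7:]  1  'a'
   3  s[7:],s[28:]  0  ''
   4  s[28:],s[6:]  1  'b'
   5  s[6:],s[5:]  1  'b'
   6  s[5:],s[11:]  1  'b'
   7  s[11:],s[23:]  1  'b'
   8  s[23:],s[3:]  1  'b'
   9  s[3:],s[17:]  1  'b'
  10  s[17:],s[12:]  0  ''
  11  s[12:],s[16:]  1  'c'
  12  s[16:],s[27:]  0  ''
  13  s[27:],s[10:]  2  'db'
  14  s[10:],s[2:]  2  'db'
  15  s[2:],s[15:]  1  'd'
  16  s[15:],s[24:]  1  'd'
  17  s[24:],s[21:]  1  'd'
  18  s[21:],s[19:]  2  'de'
  19  s[19:],s[25:]  1  'd'
  20  s[25:],s[4:]  0  ''
  21  s[4:],s[22:]  2  'eb'
  22  s[22:],s[1:]  1  'e'
  23  s[1:],s[14:]  2  'ed'
  24  s[14:],s[20:]  2  'ed'
  25  s[20:],s[26:]  0  ''
  26  s[26:],s[9:]  3  'fdb'
  27  s[9:],s[18:]  2  'fd'
  28  s[18:],s[8:]  1  'f'

[0, 3, 1, 0, 1, 1, 1, 1, 1, 1, 0, 1, 0, 2, 2, 1, 1, 1, 2, 1, 0, 2, 1, 2, 2, 0, 3, 2, 1]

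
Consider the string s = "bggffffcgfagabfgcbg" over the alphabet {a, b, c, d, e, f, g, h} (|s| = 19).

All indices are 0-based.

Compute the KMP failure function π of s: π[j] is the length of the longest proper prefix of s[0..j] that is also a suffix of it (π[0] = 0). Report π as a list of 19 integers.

[0, 0, 0, 0, 0, 0, 0, 0, 0, 0, 0, 0, 0, 1, 0, 0, 0, 1, 2]

π[0] = 0
j=1 s[j]='g': π[1]=0 (border '')
j=2 s[j]='g': π[2]=0 (border '')
j=3 s[j]='f': π[3]=0 (border '')
j=4 s[j]='f': π[4]=0 (border '')
j=5 s[j]='f': π[5]=0 (border '')
j=6 s[j]='f': π[6]=0 (border '')
j=7 s[j]='c': π[7]=0 (border '')
j=8 s[j]='g': π[8]=0 (border '')
j=9 s[j]='f': π[9]=0 (border '')
j=10 s[j]='a': π[10]=0 (border '')
j=11 s[j]='g': π[11]=0 (border '')
j=12 s[j]='a': π[12]=0 (border '')
j=13 s[j]='b': π[13]=1 (border 'b')
j=14 s[j]='f': k: 1→0; π[14]=0 (border '')
j=15 s[j]='g': π[15]=0 (border '')
j=16 s[j]='c': π[16]=0 (border '')
j=17 s[j]='b': π[17]=1 (border 'b')
j=18 s[j]='g': π[18]=2 (border 'bg')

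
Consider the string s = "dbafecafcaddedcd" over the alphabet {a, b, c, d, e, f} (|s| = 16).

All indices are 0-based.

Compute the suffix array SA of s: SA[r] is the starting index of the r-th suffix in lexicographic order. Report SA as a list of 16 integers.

rank | idx | suffix
   0 |   9 | addedcd
   1 |   6 | afcaddedcd
   2 |   2 | afecafcaddedcd
   3 |   1 | bafecafcaddedcd
   4 |   8 | caddedcd
   5 |   5 | cafcaddedcd
   6 |  14 | cd
   7 |  15 | d
   8 |   0 | dbafecafcaddedcd
   9 |  13 | dcd
  10 |  10 | ddedcd
  11 |  11 | dedcd
  12 |   4 | ecafcaddedcd
  13 |  12 | edcd
  14 |   7 | fcaddedcd
  15 |   3 | fecafcaddedcd

[9, 6, 2, 1, 8, 5, 14, 15, 0, 13, 10, 11, 4, 12, 7, 3]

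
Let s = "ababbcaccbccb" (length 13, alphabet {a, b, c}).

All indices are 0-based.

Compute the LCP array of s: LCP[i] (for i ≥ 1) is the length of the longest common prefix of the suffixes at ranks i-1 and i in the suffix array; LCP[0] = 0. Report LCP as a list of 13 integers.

[0, 2, 1, 0, 1, 1, 1, 2, 0, 1, 2, 1, 3]

sorted suffixes:
  #0 SA[0]=0  'ababbcaccbccb'
  #1 SA[1]=2  'abbcaccbccb'
  #2 SA[2]=6  'accbccb'
  #3 SA[3]=12  'b'
  #4 SA[4]=1  'babbcaccbccb'
  #5 SA[5]=3  'bbcaccbccb'
  #6 SA[6]=4  'bcaccbccb'
  #7 SA[7]=9  'bccb'
  #8 SA[8]=5  'caccbccb'
  #9 SA[9]=11  'cb'
  #10 SA[10]=8  'cbccb'
  #11 SA[11]=10  'ccb'
  #12 SA[12]=7  'ccbccb'

SA = [0, 2, 6, 12, 1, 3, 4, 9, 5, 11, 8, 10, 7]
rank  pair      lcp
   1  s[0:],s[2:]  2  'ab'
   2  s[2:],s[6:]  1  'a'
   3  s[6:],s[12:]  0  ''
   4  s[12:],s[1:]  1  'b'
   5  s[1:],s[3:]  1  'b'
   6  s[3:],s[4:]  1  'b'
   7  s[4:],s[9:]  2  'bc'
   8  s[9:],s[5:]  0  ''
   9  s[5:],s[11:]  1  'c'
  10  s[11:],s[8:]  2  'cb'
  11  s[8:],s[10:]  1  'c'
  12  s[10:],s[7:]  3  'ccb'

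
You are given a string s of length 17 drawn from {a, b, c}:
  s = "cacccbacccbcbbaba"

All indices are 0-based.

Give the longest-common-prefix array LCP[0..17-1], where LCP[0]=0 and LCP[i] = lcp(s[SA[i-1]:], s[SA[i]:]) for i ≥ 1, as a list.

[0, 1, 1, 5, 0, 2, 2, 1, 1, 0, 1, 2, 2, 1, 3, 2, 4]

rank→(start, suffix):
  0 → (16, 'a')
  1 → (14, 'aba')
  2 → (1, 'acccbacccbcbbaba')
  3 → (6, 'acccbcbbaba')
  4 → (15, 'ba')
  5 → (13, 'baba')
  6 → (5, 'bacccbcbbaba')
  7 → (12, 'bbaba')
  8 → (10, 'bcbbaba')
  9 → (0, 'cacccbacccbcbbaba')
  10 → (4, 'cbacccbcbbaba')
  11 → (11, 'cbbaba')
  12 → (9, 'cbcbbaba')
  13 → (3, 'ccbacccbcbbaba')
  14 → (8, 'ccbcbbaba')
  15 → (2, 'cccbacccbcbbaba')
  16 → (7, 'cccbcbbaba')

SA = [16, 14, 1, 6, 15, 13, 5, 12, 10, 0, 4, 11, 9, 3, 8, 2, 7]
[i] adj suffixes → lcp
  [1] 16/14 → 1 ('a')
  [2] 14/1 → 1 ('a')
  [3] 1/6 → 5 ('acccb')
  [4] 6/15 → 0 ('')
  [5] 15/13 → 2 ('ba')
  [6] 13/5 → 2 ('ba')
  [7] 5/12 → 1 ('b')
  [8] 12/10 → 1 ('b')
  [9] 10/0 → 0 ('')
  [10] 0/4 → 1 ('c')
  [11] 4/11 → 2 ('cb')
  [12] 11/9 → 2 ('cb')
  [13] 9/3 → 1 ('c')
  [14] 3/8 → 3 ('ccb')
  [15] 8/2 → 2 ('cc')
  [16] 2/7 → 4 ('cccb')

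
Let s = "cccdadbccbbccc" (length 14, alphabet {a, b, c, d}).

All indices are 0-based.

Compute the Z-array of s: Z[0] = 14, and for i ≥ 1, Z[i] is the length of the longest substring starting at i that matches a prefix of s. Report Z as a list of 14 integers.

Z[0]=14
i=1: fresh scan; Z[1]=2 scan→box=[1,3)
i=2: min(r-i=1, Z[1]=2)=1; Z[2]=1
i=3: fresh scan; Z[3]=0
i=4: fresh scan; Z[4]=0
i=5: fresh scan; Z[5]=0
i=6: fresh scan; Z[6]=0
i=7: fresh scan; Z[7]=2 scan→box=[7,9)
i=8: min(r-i=1, Z[1]=2)=1; Z[8]=1
i=9: fresh scan; Z[9]=0
i=10: fresh scan; Z[10]=0
i=11: fresh scan; Z[11]=3 scan→box=[11,14)
i=12: min(r-i=2, Z[1]=2)=2; Z[12]=2
i=13: min(r-i=1, Z[2]=1)=1; Z[13]=1

[14, 2, 1, 0, 0, 0, 0, 2, 1, 0, 0, 3, 2, 1]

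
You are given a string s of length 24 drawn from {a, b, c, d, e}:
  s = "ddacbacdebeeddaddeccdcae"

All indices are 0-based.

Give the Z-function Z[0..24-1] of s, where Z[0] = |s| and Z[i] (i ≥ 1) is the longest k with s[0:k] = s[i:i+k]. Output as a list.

Z[0]=24
i=1: outside box; Z[1]=1 scan→box=[1,2)
i=2: outside box; Z[2]=0
i=3: outside box; Z[3]=0
i=4: outside box; Z[4]=0
i=5: outside box; Z[5]=0
i=6: outside box; Z[6]=0
i=7: outside box; Z[7]=1 scan→box=[7,8)
i=8: outside box; Z[8]=0
i=9: outside box; Z[9]=0
i=10: outside box; Z[10]=0
i=11: outside box; Z[11]=0
i=12: outside box; Z[12]=3 scan→box=[12,15)
i=13: min(r-i=2, Z[1]=1)=1; Z[13]=1
i=14: min(r-i=1, Z[2]=0)=0; Z[14]=0
i=15: outside box; Z[15]=2 scan→box=[15,17)
i=16: min(r-i=1, Z[1]=1)=1; Z[16]=1
i=17: outside box; Z[17]=0
i=18: outside box; Z[18]=0
i=19: outside box; Z[19]=0
i=20: outside box; Z[20]=1 scan→box=[20,21)
i=21: outside box; Z[21]=0
i=22: outside box; Z[22]=0
i=23: outside box; Z[23]=0

[24, 1, 0, 0, 0, 0, 0, 1, 0, 0, 0, 0, 3, 1, 0, 2, 1, 0, 0, 0, 1, 0, 0, 0]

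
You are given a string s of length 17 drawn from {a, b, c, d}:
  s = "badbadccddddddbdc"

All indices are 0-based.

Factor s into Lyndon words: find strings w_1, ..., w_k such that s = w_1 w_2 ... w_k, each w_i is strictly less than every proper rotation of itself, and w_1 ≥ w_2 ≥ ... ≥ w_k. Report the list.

["b", "adbadccddddddbdc"]

emit factor 1: 'b' (i=0, period=1)
emit factor 2: 'adbadccddddddbdc' (i=1, period=16)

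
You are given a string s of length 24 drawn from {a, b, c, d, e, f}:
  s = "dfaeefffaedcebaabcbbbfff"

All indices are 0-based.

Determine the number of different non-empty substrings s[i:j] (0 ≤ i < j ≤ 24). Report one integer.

274

sorted suffixes:
  #0 SA[0]=14  'aabcbbbfff'
  #1 SA[1]=15  'abcbbbfff'
  #2 SA[2]=8  'aedcebaabcbbbfff'
  #3 SA[3]=2  'aeefffaedcebaabcbbbfff'
  #4 SA[4]=13  'baabcbbbfff'
  #5 SA[5]=18  'bbbfff'
  #6 SA[6]=19  'bbfff'
  #7 SA[7]=16  'bcbbbfff'
  #8 SA[8]=20  'bfff'
  #9 SA[9]=17  'cbbbfff'
  #10 SA[10]=11  'cebaabcbbbfff'
  #11 SA[11]=10  'dcebaabcbbbfff'
  #12 SA[12]=0  'dfaeefffaedcebaabcbbbfff'
  #13 SA[13]=12  'ebaabcbbbfff'
  #14 SA[14]=9  'edcebaabcbbbfff'
  #15 SA[15]=3  'eefffaedcebaabcbbbfff'
  #16 SA[16]=4  'efffaedcebaabcbbbfff'
  #17 SA[17]=23  'f'
  #18 SA[18]=7  'faedcebaabcbbbfff'
  #19 SA[19]=1  'faeefffaedcebaabcbbbfff'
  #20 SA[20]=22  'ff'
  #21 SA[21]=6  'ffaedcebaabcbbbfff'
  #22 SA[22]=21  'fff'
  #23 SA[23]=5  'fffaedcebaabcbbbfff'

SA = [14, 15, 8, 2, 13, 18, 19, 16, 20, 17, 11, 10, 0, 12, 9, 3, 4, 23, 7, 1, 22, 6, 21, 5]
i: (SA[i-1],SA[i]) lcp shared
  1: (14,15) 1 'a'
  2: (15,8) 1 'a'
  3: (8,2) 2 'ae'
  4: (2,13) 0 ''
  5: (13,18) 1 'b'
  6: (18,19) 2 'bb'
  7: (19,16) 1 'b'
  8: (16,20) 1 'b'
  9: (20,17) 0 ''
  10: (17,11) 1 'c'
  11: (11,10) 0 ''
  12: (10,0) 1 'd'
  13: (0,12) 0 ''
  14: (12,9) 1 'e'
  15: (9,3) 1 'e'
  16: (3,4) 1 'e'
  17: (4,23) 0 ''
  18: (23,7) 1 'f'
  19: (7,1) 3 'fae'
  20: (1,22) 1 'f'
  21: (22,6) 2 'ff'
  22: (6,21) 2 'ff'
  23: (21,5) 3 'fff'

n(n+1)/2 = 24·25/2 = 300
Σ LCP = 0 + 1 + 1 + 2 + 0 + 1 + 2 + 1 + 1 + 0 + 1 + 0 + 1 + 0 + 1 + 1 + 1 + 0 + 1 + 3 + 1 + 2 + 2 + 3 = 26
distinct = 300 − 26 = 274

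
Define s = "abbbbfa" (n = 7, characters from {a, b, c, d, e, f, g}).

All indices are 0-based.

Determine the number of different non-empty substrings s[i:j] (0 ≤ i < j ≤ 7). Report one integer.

21

sorted suffixes:
  #0 SA[0]=6  'a'
  #1 SA[1]=0  'abbbbfa'
  #2 SA[2]=1  'bbbbfa'
  #3 SA[3]=2  'bbbfa'
  #4 SA[4]=3  'bbfa'
  #5 SA[5]=4  'bfa'
  #6 SA[6]=5  'fa'

SA = [6, 0, 1, 2, 3, 4, 5]
[i] adj suffixes → lcp
  [1] 6/0 → 1 ('a')
  [2] 0/1 → 0 ('')
  [3] 1/2 → 3 ('bbb')
  [4] 2/3 → 2 ('bb')
  [5] 3/4 → 1 ('b')
  [6] 4/5 → 0 ('')

n(n+1)/2 = 7·8/2 = 28
Σ LCP = 0 + 1 + 0 + 3 + 2 + 1 + 0 = 7
distinct = 28 − 7 = 21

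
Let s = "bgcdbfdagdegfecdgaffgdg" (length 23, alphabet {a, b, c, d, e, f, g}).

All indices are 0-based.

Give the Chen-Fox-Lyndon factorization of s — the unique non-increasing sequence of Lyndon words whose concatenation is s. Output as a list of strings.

["bgcd", "bfd", "agdegfecdg", "affgdg"]

emit factor 1: 'bgcd' (i=0, period=4)
emit factor 2: 'bfd' (i=4, period=3)
emit factor 3: 'agdegfecdg' (i=7, period=10)
emit factor 4: 'affgdg' (i=17, period=6)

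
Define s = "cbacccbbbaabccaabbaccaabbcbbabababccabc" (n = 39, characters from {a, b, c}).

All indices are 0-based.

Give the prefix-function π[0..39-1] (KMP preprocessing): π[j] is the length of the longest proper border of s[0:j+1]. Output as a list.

[0, 0, 0, 1, 1, 1, 2, 0, 0, 0, 0, 0, 1, 1, 0, 0, 0, 0, 0, 1, 1, 0, 0, 0, 0, 1, 2, 0, 0, 0, 0, 0, 0, 0, 1, 1, 0, 0, 1]

π[0] = 0
j=1 s[j]='b': π[1]=0 (border '')
j=2 s[j]='a': π[2]=0 (border '')
j=3 s[j]='c': π[3]=1 (border 'c')
j=4 s[j]='c': k: 1→0; π[4]=1 (border 'c')
j=5 s[j]='c': k: 1→0; π[5]=1 (border 'c')
j=6 s[j]='b': π[6]=2 (border 'cb')
j=7 s[j]='b': k: 2→0; π[7]=0 (border '')
j=8 s[j]='b': π[8]=0 (border '')
j=9 s[j]='a': π[9]=0 (border '')
j=10 s[j]='a': π[10]=0 (border '')
j=11 s[j]='b': π[11]=0 (border '')
j=12 s[j]='c': π[12]=1 (border 'c')
j=13 s[j]='c': k: 1→0; π[13]=1 (border 'c')
j=14 s[j]='a': k: 1→0; π[14]=0 (border '')
j=15 s[j]='a': π[15]=0 (border '')
j=16 s[j]='b': π[16]=0 (border '')
j=17 s[j]='b': π[17]=0 (border '')
j=18 s[j]='a': π[18]=0 (border '')
j=19 s[j]='c': π[19]=1 (border 'c')
j=20 s[j]='c': k: 1→0; π[20]=1 (border 'c')
j=21 s[j]='a': k: 1→0; π[21]=0 (border '')
j=22 s[j]='a': π[22]=0 (border '')
j=23 s[j]='b': π[23]=0 (border '')
j=24 s[j]='b': π[24]=0 (border '')
j=25 s[j]='c': π[25]=1 (border 'c')
j=26 s[j]='b': π[26]=2 (border 'cb')
j=27 s[j]='b': k: 2→0; π[27]=0 (border '')
j=28 s[j]='a': π[28]=0 (border '')
j=29 s[j]='b': π[29]=0 (border '')
j=30 s[j]='a': π[30]=0 (border '')
j=31 s[j]='b': π[31]=0 (border '')
j=32 s[j]='a': π[32]=0 (border '')
j=33 s[j]='b': π[33]=0 (border '')
j=34 s[j]='c': π[34]=1 (border 'c')
j=35 s[j]='c': k: 1→0; π[35]=1 (border 'c')
j=36 s[j]='a': k: 1→0; π[36]=0 (border '')
j=37 s[j]='b': π[37]=0 (border '')
j=38 s[j]='c': π[38]=1 (border 'c')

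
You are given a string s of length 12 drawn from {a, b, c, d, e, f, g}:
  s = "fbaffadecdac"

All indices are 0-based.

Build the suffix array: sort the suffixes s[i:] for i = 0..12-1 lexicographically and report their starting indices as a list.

sorted suffixes:
  #0 SA[0]=10  'ac'
  #1 SA[1]=5  'adecdac'
  #2 SA[2]=2  'affadecdac'
  #3 SA[3]=1  'baffadecdac'
  #4 SA[4]=11  'c'
  #5 SA[5]=8  'cdac'
  #6 SA[6]=9  'dac'
  #7 SA[7]=6  'decdac'
  #8 SA[8]=7  'ecdac'
  #9 SA[9]=4  'fadecdac'
  #10 SA[10]=0  'fbaffadecdac'
  #11 SA[11]=3  'ffadecdac'

[10, 5, 2, 1, 11, 8, 9, 6, 7, 4, 0, 3]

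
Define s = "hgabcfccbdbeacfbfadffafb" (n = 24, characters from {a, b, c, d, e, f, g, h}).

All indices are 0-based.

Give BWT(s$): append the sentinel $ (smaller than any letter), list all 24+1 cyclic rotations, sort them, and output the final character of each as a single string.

rank  rotation                   last
    0  $hgabcfccbdbeacfbfadffafb  b
    1  abcfccbdbeacfbfadffafb$hg  g
    2  acfbfadffafb$hgabcfccbdbe  e
    3  adffafb$hgabcfccbdbeacfbf  f
    4  afb$hgabcfccbdbeacfbfadff  f
    5  b$hgabcfccbdbeacfbfadffaf  f
    6  bcfccbdbeacfbfadffafb$hga  a
    7  bdbeacfbfadffafb$hgabcfcc  c
    8  beacfbfadffafb$hgabcfccbd  d
    9  bfadffafb$hgabcfccbdbeacf  f
   10  cbdbeacfbfadffafb$hgabcfc  c
   11  ccbdbeacfbfadffafb$hgabcf  f
   12  cfbfadffafb$hgabcfccbdbea  a
   13  cfccbdbeacfbfadffafb$hgab  b
   14  dbeacfbfadffafb$hgabcfccb  b
   15  dffafb$hgabcfccbdbeacfbfa  a
   16  eacfbfadffafb$hgabcfccbdb  b
   17  fadffafb$hgabcfccbdbeacfb  b
   18  fafb$hgabcfccbdbeacfbfadf  f
   19  fb$hgabcfccbdbeacfbfadffa  a
   20  fbfadffafb$hgabcfccbdbeac  c
   21  fccbdbeacfbfadffafb$hgabc  c
   22  ffafb$hgabcfccbdbeacfbfad  d
   23  gabcfccbdbeacfbfadffafb$h  h
   24  hgabcfccbdbeacfbfadffafb$  $

bgefffacdfcfabbabbfaccdh$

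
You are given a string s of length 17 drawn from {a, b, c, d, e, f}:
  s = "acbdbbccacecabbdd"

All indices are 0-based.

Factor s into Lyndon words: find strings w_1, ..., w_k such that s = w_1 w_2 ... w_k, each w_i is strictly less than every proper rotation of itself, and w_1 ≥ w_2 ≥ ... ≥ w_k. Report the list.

emit factor 1: 'acbdbbccacec' (i=0, period=12)
emit factor 2: 'abbdd' (i=12, period=5)

["acbdbbccacec", "abbdd"]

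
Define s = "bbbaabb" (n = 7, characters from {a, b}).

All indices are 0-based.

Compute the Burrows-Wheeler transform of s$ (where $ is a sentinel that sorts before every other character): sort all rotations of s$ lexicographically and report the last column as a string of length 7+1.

rank  rotation  last
    0  $bbbaabb  b
    1  aabb$bbb  b
    2  abb$bbba  a
    3  b$bbbaab  b
    4  baabb$bb  b
    5  bb$bbbaa  a
    6  bbaabb$b  b
    7  bbbaabb$  $

bbabbab$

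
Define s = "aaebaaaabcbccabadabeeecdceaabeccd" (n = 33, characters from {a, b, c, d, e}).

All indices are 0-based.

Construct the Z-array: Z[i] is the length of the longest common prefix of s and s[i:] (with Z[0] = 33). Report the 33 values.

[33, 1, 0, 0, 2, 2, 2, 1, 0, 0, 0, 0, 0, 1, 0, 1, 0, 1, 0, 0, 0, 0, 0, 0, 0, 0, 2, 1, 0, 0, 0, 0, 0]

Z[0]=33
i=1: i≥r, start 0; Z[1]=1 scan→box=[1,2)
i=2: i≥r, start 0; Z[2]=0
i=3: i≥r, start 0; Z[3]=0
i=4: i≥r, start 0; Z[4]=2 scan→box=[4,6)
i=5: min(r-i=1, Z[1]=1)=1; Z[5]=2 scan→box=[5,7)
i=6: min(r-i=1, Z[1]=1)=1; Z[6]=2 scan→box=[6,8)
i=7: min(r-i=1, Z[1]=1)=1; Z[7]=1
i=8: i≥r, start 0; Z[8]=0
i=9: i≥r, start 0; Z[9]=0
i=10: i≥r, start 0; Z[10]=0
i=11: i≥r, start 0; Z[11]=0
i=12: i≥r, start 0; Z[12]=0
i=13: i≥r, start 0; Z[13]=1 scan→box=[13,14)
i=14: i≥r, start 0; Z[14]=0
i=15: i≥r, start 0; Z[15]=1 scan→box=[15,16)
i=16: i≥r, start 0; Z[16]=0
i=17: i≥r, start 0; Z[17]=1 scan→box=[17,18)
i=18: i≥r, start 0; Z[18]=0
i=19: i≥r, start 0; Z[19]=0
i=20: i≥r, start 0; Z[20]=0
i=21: i≥r, start 0; Z[21]=0
i=22: i≥r, start 0; Z[22]=0
i=23: i≥r, start 0; Z[23]=0
i=24: i≥r, start 0; Z[24]=0
i=25: i≥r, start 0; Z[25]=0
i=26: i≥r, start 0; Z[26]=2 scan→box=[26,28)
i=27: min(r-i=1, Z[1]=1)=1; Z[27]=1
i=28: i≥r, start 0; Z[28]=0
i=29: i≥r, start 0; Z[29]=0
i=30: i≥r, start 0; Z[30]=0
i=31: i≥r, start 0; Z[31]=0
i=32: i≥r, start 0; Z[32]=0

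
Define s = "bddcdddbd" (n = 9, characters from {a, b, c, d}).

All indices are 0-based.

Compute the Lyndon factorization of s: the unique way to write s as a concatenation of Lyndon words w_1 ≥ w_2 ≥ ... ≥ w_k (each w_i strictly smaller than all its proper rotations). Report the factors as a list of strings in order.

["bddcddd", "bd"]

emit factor 1: 'bddcddd' (i=0, period=7)
emit factor 2: 'bd' (i=7, period=2)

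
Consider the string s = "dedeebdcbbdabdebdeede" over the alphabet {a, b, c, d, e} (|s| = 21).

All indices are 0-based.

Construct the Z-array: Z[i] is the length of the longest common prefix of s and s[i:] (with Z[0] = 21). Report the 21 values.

Z[0]=21
i=1: fresh scan; Z[1]=0
i=2: fresh scan; Z[2]=2 grow→box=[2,4)
i=3: min(r-i=1, Z[1]=0)=0; Z[3]=0
i=4: fresh scan; Z[4]=0
i=5: fresh scan; Z[5]=0
i=6: fresh scan; Z[6]=1 grow→box=[6,7)
i=7: fresh scan; Z[7]=0
i=8: fresh scan; Z[8]=0
i=9: fresh scan; Z[9]=0
i=10: fresh scan; Z[10]=1 grow→box=[10,11)
i=11: fresh scan; Z[11]=0
i=12: fresh scan; Z[12]=0
i=13: fresh scan; Z[13]=2 grow→box=[13,15)
i=14: min(r-i=1, Z[1]=0)=0; Z[14]=0
i=15: fresh scan; Z[15]=0
i=16: fresh scan; Z[16]=2 grow→box=[16,18)
i=17: min(r-i=1, Z[1]=0)=0; Z[17]=0
i=18: fresh scan; Z[18]=0
i=19: fresh scan; Z[19]=2 grow→box=[19,21)
i=20: min(r-i=1, Z[1]=0)=0; Z[20]=0

[21, 0, 2, 0, 0, 0, 1, 0, 0, 0, 1, 0, 0, 2, 0, 0, 2, 0, 0, 2, 0]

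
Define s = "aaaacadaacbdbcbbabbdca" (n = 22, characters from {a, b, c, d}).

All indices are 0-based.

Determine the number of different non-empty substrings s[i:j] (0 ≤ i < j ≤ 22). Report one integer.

225

rank | idx | suffix
   0 |  21 | a
   1 |   0 | aaaacadaacbdbcbbabbdca
   2 |   1 | aaacadaacbdbcbbabbdca
   3 |   2 | aacadaacbdbcbbabbdca
   4 |   7 | aacbdbcbbabbdca
   5 |  16 | abbdca
   6 |   3 | acadaacbdbcbbabbdca
   7 |   8 | acbdbcbbabbdca
   8 |   5 | adaacbdbcbbabbdca
   9 |  15 | babbdca
  10 |  14 | bbabbdca
  11 |  17 | bbdca
  12 |  12 | bcbbabbdca
  13 |  10 | bdbcbbabbdca
  14 |  18 | bdca
  15 |  20 | ca
  16 |   4 | cadaacbdbcbbabbdca
  17 |  13 | cbbabbdca
  18 |   9 | cbdbcbbabbdca
  19 |   6 | daacbdbcbbabbdca
  20 |  11 | dbcbbabbdca
  21 |  19 | dca

SA = [21, 0, 1, 2, 7, 16, 3, 8, 5, 15, 14, 17, 12, 10, 18, 20, 4, 13, 9, 6, 11, 19]
[i] adj suffixes → lcp
  [1] 21/0 → 1 ('a')
  [2] 0/1 → 3 ('aaa')
  [3] 1/2 → 2 ('aa')
  [4] 2/7 → 3 ('aac')
  [5] 7/16 → 1 ('a')
  [6] 16/3 → 1 ('a')
  [7] 3/8 → 2 ('ac')
  [8] 8/5 → 1 ('a')
  [9] 5/15 → 0 ('')
  [10] 15/14 → 1 ('b')
  [11] 14/17 → 2 ('bb')
  [12] 17/12 → 1 ('b')
  [13] 12/10 → 1 ('b')
  [14] 10/18 → 2 ('bd')
  [15] 18/20 → 0 ('')
  [16] 20/4 → 2 ('ca')
  [17] 4/13 → 1 ('c')
  [18] 13/9 → 2 ('cb')
  [19] 9/6 → 0 ('')
  [20] 6/11 → 1 ('d')
  [21] 11/19 → 1 ('d')

n(n+1)/2 = 22·23/2 = 253
Σ LCP = 0 + 1 + 3 + 2 + 3 + 1 + 1 + 2 + 1 + 0 + 1 + 2 + 1 + 1 + 2 + 0 + 2 + 1 + 2 + 0 + 1 + 1 = 28
distinct = 253 − 28 = 225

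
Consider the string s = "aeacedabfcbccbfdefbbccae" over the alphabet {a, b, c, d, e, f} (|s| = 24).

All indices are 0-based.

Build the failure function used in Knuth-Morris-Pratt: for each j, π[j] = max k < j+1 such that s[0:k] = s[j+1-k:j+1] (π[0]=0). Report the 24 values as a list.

[0, 0, 1, 0, 0, 0, 1, 0, 0, 0, 0, 0, 0, 0, 0, 0, 0, 0, 0, 0, 0, 0, 1, 2]

π[0] = 0
j=1 s[j]='e': π[1]=0 (border '')
j=2 s[j]='a': π[2]=1 (border 'a')
j=3 s[j]='c': k: 1→0; π[3]=0 (border '')
j=4 s[j]='e': π[4]=0 (border '')
j=5 s[j]='d': π[5]=0 (border '')
j=6 s[j]='a': π[6]=1 (border 'a')
j=7 s[j]='b': k: 1→0; π[7]=0 (border '')
j=8 s[j]='f': π[8]=0 (border '')
j=9 s[j]='c': π[9]=0 (border '')
j=10 s[j]='b': π[10]=0 (border '')
j=11 s[j]='c': π[11]=0 (border '')
j=12 s[j]='c': π[12]=0 (border '')
j=13 s[j]='b': π[13]=0 (border '')
j=14 s[j]='f': π[14]=0 (border '')
j=15 s[j]='d': π[15]=0 (border '')
j=16 s[j]='e': π[16]=0 (border '')
j=17 s[j]='f': π[17]=0 (border '')
j=18 s[j]='b': π[18]=0 (border '')
j=19 s[j]='b': π[19]=0 (border '')
j=20 s[j]='c': π[20]=0 (border '')
j=21 s[j]='c': π[21]=0 (border '')
j=22 s[j]='a': π[22]=1 (border 'a')
j=23 s[j]='e': π[23]=2 (border 'ae')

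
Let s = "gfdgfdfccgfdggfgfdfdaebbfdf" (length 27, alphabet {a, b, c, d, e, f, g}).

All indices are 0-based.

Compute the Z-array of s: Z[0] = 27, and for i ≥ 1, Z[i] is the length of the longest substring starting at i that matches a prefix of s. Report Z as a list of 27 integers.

Z[0]=27
i=1: outside box; Z[1]=0
i=2: outside box; Z[2]=0
i=3: outside box; Z[3]=3 grow→box=[3,6)
i=4: min(r-i=2, Z[1]=0)=0; Z[4]=0
i=5: min(r-i=1, Z[2]=0)=0; Z[5]=0
i=6: outside box; Z[6]=0
i=7: outside box; Z[7]=0
i=8: outside box; Z[8]=0
i=9: outside box; Z[9]=4 grow→box=[9,13)
i=10: min(r-i=3, Z[1]=0)=0; Z[10]=0
i=11: min(r-i=2, Z[2]=0)=0; Z[11]=0
i=12: min(r-i=1, Z[3]=3)=1; Z[12]=1
i=13: outside box; Z[13]=2 grow→box=[13,15)
i=14: min(r-i=1, Z[1]=0)=0; Z[14]=0
i=15: outside box; Z[15]=3 grow→box=[15,18)
i=16: min(r-i=2, Z[1]=0)=0; Z[16]=0
i=17: min(r-i=1, Z[2]=0)=0; Z[17]=0
i=18: outside box; Z[18]=0
i=19: outside box; Z[19]=0
i=20: outside box; Z[20]=0
i=21: outside box; Z[21]=0
i=22: outside box; Z[22]=0
i=23: outside box; Z[23]=0
i=24: outside box; Z[24]=0
i=25: outside box; Z[25]=0
i=26: outside box; Z[26]=0

[27, 0, 0, 3, 0, 0, 0, 0, 0, 4, 0, 0, 1, 2, 0, 3, 0, 0, 0, 0, 0, 0, 0, 0, 0, 0, 0]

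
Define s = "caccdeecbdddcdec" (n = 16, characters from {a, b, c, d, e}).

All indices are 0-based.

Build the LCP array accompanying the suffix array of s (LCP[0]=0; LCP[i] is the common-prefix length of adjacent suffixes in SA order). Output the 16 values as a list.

sorted suffixes:
  #0 SA[0]=1  'accdeecbdddcdec'
  #1 SA[1]=8  'bdddcdec'
  #2 SA[2]=15  'c'
  #3 SA[3]=0  'caccdeecbdddcdec'
  #4 SA[4]=7  'cbdddcdec'
  #5 SA[5]=2  'ccdeecbdddcdec'
  #6 SA[6]=12  'cdec'
  #7 SA[7]=3  'cdeecbdddcdec'
  #8 SA[8]=11  'dcdec'
  #9 SA[9]=10  'ddcdec'
  #10 SA[10]=9  'dddcdec'
  #11 SA[11]=13  'dec'
  #12 SA[12]=4  'deecbdddcdec'
  #13 SA[13]=14  'ec'
  #14 SA[14]=6  'ecbdddcdec'
  #15 SA[15]=5  'eecbdddcdec'

SA = [1, 8, 15, 0, 7, 2, 12, 3, 11, 10, 9, 13, 4, 14, 6, 5]
i: (SA[i-1],SA[i]) lcp shared
  1: (1,8) 0 ''
  2: (8,15) 0 ''
  3: (15,0) 1 'c'
  4: (0,7) 1 'c'
  5: (7,2) 1 'c'
  6: (2,12) 1 'c'
  7: (12,3) 3 'cde'
  8: (3,11) 0 ''
  9: (11,10) 1 'd'
  10: (10,9) 2 'dd'
  11: (9,13) 1 'd'
  12: (13,4) 2 'de'
  13: (4,14) 0 ''
  14: (14,6) 2 'ec'
  15: (6,5) 1 'e'

[0, 0, 0, 1, 1, 1, 1, 3, 0, 1, 2, 1, 2, 0, 2, 1]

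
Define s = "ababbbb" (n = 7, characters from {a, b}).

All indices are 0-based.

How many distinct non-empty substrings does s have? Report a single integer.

19

rank | idx | suffix
   0 |   0 | ababbbb
   1 |   2 | abbbb
   2 |   6 | b
   3 |   1 | babbbb
   4 |   5 | bb
   5 |   4 | bbb
   6 |   3 | bbbb

SA = [0, 2, 6, 1, 5, 4, 3]
i: (SA[i-1],SA[i]) lcp shared
  1: (0,2) 2 'ab'
  2: (2,6) 0 ''
  3: (6,1) 1 'b'
  4: (1,5) 1 'b'
  5: (5,4) 2 'bb'
  6: (4,3) 3 'bbb'

n(n+1)/2 = 7·8/2 = 28
Σ LCP = 0 + 2 + 0 + 1 + 1 + 2 + 3 = 9
distinct = 28 − 9 = 19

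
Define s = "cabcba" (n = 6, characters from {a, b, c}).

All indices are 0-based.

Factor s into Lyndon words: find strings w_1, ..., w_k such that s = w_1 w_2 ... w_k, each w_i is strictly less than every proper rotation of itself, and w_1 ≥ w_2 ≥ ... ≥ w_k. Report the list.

["c", "abcb", "a"]

emit factor 1: 'c' (i=0, period=1)
emit factor 2: 'abcb' (i=1, period=4)
emit factor 3: 'a' (i=5, period=1)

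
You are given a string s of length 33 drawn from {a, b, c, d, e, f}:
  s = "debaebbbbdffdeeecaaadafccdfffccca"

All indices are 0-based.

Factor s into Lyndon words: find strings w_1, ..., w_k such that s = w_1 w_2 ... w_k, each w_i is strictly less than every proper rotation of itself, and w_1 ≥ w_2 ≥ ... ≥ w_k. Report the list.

emit factor 1: 'de' (i=0, period=2)
emit factor 2: 'b' (i=2, period=1)
emit factor 3: 'aebbbbdffdeeec' (i=3, period=14)
emit factor 4: 'aaadafccdfffccc' (i=17, period=15)
emit factor 5: 'a' (i=32, period=1)

["de", "b", "aebbbbdffdeeec", "aaadafccdfffccc", "a"]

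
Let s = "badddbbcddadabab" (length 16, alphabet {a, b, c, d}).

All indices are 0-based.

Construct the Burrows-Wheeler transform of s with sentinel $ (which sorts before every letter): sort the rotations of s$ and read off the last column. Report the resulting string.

bbddbaa$dbbaddcda

rank  rotation           last
    0  $badddbbcddadabab  b
    1  ab$badddbbcddadab  b
    2  abab$badddbbcddad  d
    3  adabab$badddbbcdd  d
    4  adddbbcddadabab$b  b
    5  b$badddbbcddadaba  a
    6  bab$badddbbcddada  a
    7  badddbbcddadabab$  $
    8  bbcddadabab$baddd  d
    9  bcddadabab$badddb  b
   10  cddadabab$badddbb  b
   11  dabab$badddbbcdda  a
   12  dadabab$badddbbcd  d
   13  dbbcddadabab$badd  d
   14  ddadabab$badddbbc  c
   15  ddbbcddadabab$bad  d
   16  dddbbcddadabab$ba  a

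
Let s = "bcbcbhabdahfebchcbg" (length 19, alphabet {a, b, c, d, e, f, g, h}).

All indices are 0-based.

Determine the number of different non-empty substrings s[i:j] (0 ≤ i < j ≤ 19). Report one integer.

174

sorted suffixes:
  #0 SA[0]=6  'abdahfebchcbg'
  #1 SA[1]=9  'ahfebchcbg'
  #2 SA[2]=0  'bcbcbhabdahfebchcbg'
  #3 SA[3]=2  'bcbhabdahfebchcbg'
  #4 SA[4]=13  'bchcbg'
  #5 SA[5]=7  'bdahfebchcbg'
  #6 SA[6]=17  'bg'
  #7 SA[7]=4  'bhabdahfebchcbg'
  #8 SA[8]=1  'cbcbhabdahfebchcbg'
  #9 SA[9]=16  'cbg'
  #10 SA[10]=3  'cbhabdahfebchcbg'
  #11 SA[11]=14  'chcbg'
  #12 SA[12]=8  'dahfebchcbg'
  #13 SA[13]=12  'ebchcbg'
  #14 SA[14]=11  'febchcbg'
  #15 SA[15]=18  'g'
  #16 SA[16]=5  'habdahfebchcbg'
  #17 SA[17]=15  'hcbg'
  #18 SA[18]=10  'hfebchcbg'

SA = [6, 9, 0, 2, 13, 7, 17, 4, 1, 16, 3, 14, 8, 12, 11, 18, 5, 15, 10]
rank  pair      lcp
   1  s[6:],s[9:]  1  'a'
   2  s[9:],s[0:]  0  ''
   3  s[0:],s[2:]  3  'bcb'
   4  s[2:],s[13:]  2  'bc'
   5  s[13:],s[7:]  1  'b'
   6  s[7:],s[17:]  1  'b'
   7  s[17:],s[4:]  1  'b'
   8  s[4:],s[1:]  0  ''
   9  s[1:],s[16:]  2  'cb'
  10  s[16:],s[3:]  2  'cb'
  11  s[3:],s[14:]  1  'c'
  12  s[14:],s[8:]  0  ''
  13  s[8:],s[12:]  0  ''
  14  s[12:],s[11:]  0  ''
  15  s[11:],s[18:]  0  ''
  16  s[18:],s[5:]  0  ''
  17  s[5:],s[15:]  1  'h'
  18  s[15:],s[10:]  1  'h'

n(n+1)/2 = 19·20/2 = 190
Σ LCP = 0 + 1 + 0 + 3 + 2 + 1 + 1 + 1 + 0 + 2 + 2 + 1 + 0 + 0 + 0 + 0 + 0 + 1 + 1 = 16
distinct = 190 − 16 = 174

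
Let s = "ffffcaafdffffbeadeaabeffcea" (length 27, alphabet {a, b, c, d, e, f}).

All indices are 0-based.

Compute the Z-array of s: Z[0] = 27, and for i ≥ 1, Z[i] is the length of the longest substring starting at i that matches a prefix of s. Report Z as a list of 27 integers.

[27, 3, 2, 1, 0, 0, 0, 1, 0, 4, 3, 2, 1, 0, 0, 0, 0, 0, 0, 0, 0, 0, 2, 1, 0, 0, 0]

Z[0]=27
i=1: fresh scan; Z[1]=3 grow→box=[1,4)
i=2: min(r-i=2, Z[1]=3)=2; Z[2]=2
i=3: min(r-i=1, Z[2]=2)=1; Z[3]=1
i=4: fresh scan; Z[4]=0
i=5: fresh scan; Z[5]=0
i=6: fresh scan; Z[6]=0
i=7: fresh scan; Z[7]=1 grow→box=[7,8)
i=8: fresh scan; Z[8]=0
i=9: fresh scan; Z[9]=4 grow→box=[9,13)
i=10: min(r-i=3, Z[1]=3)=3; Z[10]=3
i=11: min(r-i=2, Z[2]=2)=2; Z[11]=2
i=12: min(r-i=1, Z[3]=1)=1; Z[12]=1
i=13: fresh scan; Z[13]=0
i=14: fresh scan; Z[14]=0
i=15: fresh scan; Z[15]=0
i=16: fresh scan; Z[16]=0
i=17: fresh scan; Z[17]=0
i=18: fresh scan; Z[18]=0
i=19: fresh scan; Z[19]=0
i=20: fresh scan; Z[20]=0
i=21: fresh scan; Z[21]=0
i=22: fresh scan; Z[22]=2 grow→box=[22,24)
i=23: min(r-i=1, Z[1]=3)=1; Z[23]=1
i=24: fresh scan; Z[24]=0
i=25: fresh scan; Z[25]=0
i=26: fresh scan; Z[26]=0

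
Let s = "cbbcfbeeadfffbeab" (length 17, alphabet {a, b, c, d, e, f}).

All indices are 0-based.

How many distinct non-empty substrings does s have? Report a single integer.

137

rank→(start, suffix):
  0 → (15, 'ab')
  1 → (8, 'adfffbeab')
  2 → (16, 'b')
  3 → (1, 'bbcfbeeadfffbeab')
  4 → (2, 'bcfbeeadfffbeab')
  5 → (13, 'beab')
  6 → (5, 'beeadfffbeab')
  7 → (0, 'cbbcfbeeadfffbeab')
  8 → (3, 'cfbeeadfffbeab')
  9 → (9, 'dfffbeab')
  10 → (14, 'eab')
  11 → (7, 'eadfffbeab')
  12 → (6, 'eeadfffbeab')
  13 → (12, 'fbeab')
  14 → (4, 'fbeeadfffbeab')
  15 → (11, 'ffbeab')
  16 → (10, 'fffbeab')

SA = [15, 8, 16, 1, 2, 13, 5, 0, 3, 9, 14, 7, 6, 12, 4, 11, 10]
rank  pair      lcp
   1  s[15:],s[8:]  1  'a'
   2  s[8:],s[16:]  0  ''
   3  s[16:],s[1:]  1  'b'
   4  s[1:],s[2:]  1  'b'
   5  s[2:],s[13:]  1  'b'
   6  s[13:],s[5:]  2  'be'
   7  s[5:],s[0:]  0  ''
   8  s[0:],s[3:]  1  'c'
   9  s[3:],s[9:]  0  ''
  10  s[9:],s[14:]  0  ''
  11  s[14:],s[7:]  2  'ea'
  12  s[7:],s[6:]  1  'e'
  13  s[6:],s[12:]  0  ''
  14  s[12:],s[4:]  3  'fbe'
  15  s[4:],s[11:]  1  'f'
  16  s[11:],s[10:]  2  'ff'

n(n+1)/2 = 17·18/2 = 153
Σ LCP = 0 + 1 + 0 + 1 + 1 + 1 + 2 + 0 + 1 + 0 + 0 + 2 + 1 + 0 + 3 + 1 + 2 = 16
distinct = 153 − 16 = 137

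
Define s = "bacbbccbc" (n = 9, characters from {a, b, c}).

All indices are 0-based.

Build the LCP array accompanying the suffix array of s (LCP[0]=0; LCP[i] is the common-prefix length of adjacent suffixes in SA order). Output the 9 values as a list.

[0, 0, 1, 1, 2, 0, 1, 2, 1]

rank | idx | suffix
   0 |   1 | acbbccbc
   1 |   0 | bacbbccbc
   2 |   3 | bbccbc
   3 |   7 | bc
   4 |   4 | bccbc
   5 |   8 | c
   6 |   2 | cbbccbc
   7 |   6 | cbc
   8 |   5 | ccbc

SA = [1, 0, 3, 7, 4, 8, 2, 6, 5]
i: (SA[i-1],SA[i]) lcp shared
  1: (1,0) 0 ''
  2: (0,3) 1 'b'
  3: (3,7) 1 'b'
  4: (7,4) 2 'bc'
  5: (4,8) 0 ''
  6: (8,2) 1 'c'
  7: (2,6) 2 'cb'
  8: (6,5) 1 'c'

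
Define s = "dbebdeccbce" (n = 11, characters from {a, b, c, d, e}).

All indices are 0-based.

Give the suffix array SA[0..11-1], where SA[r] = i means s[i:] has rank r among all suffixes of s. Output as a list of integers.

rank→(start, suffix):
  0 → (8, 'bce')
  1 → (3, 'bdeccbce')
  2 → (1, 'bebdeccbce')
  3 → (7, 'cbce')
  4 → (6, 'ccbce')
  5 → (9, 'ce')
  6 → (0, 'dbebdeccbce')
  7 → (4, 'deccbce')
  8 → (10, 'e')
  9 → (2, 'ebdeccbce')
  10 → (5, 'eccbce')

[8, 3, 1, 7, 6, 9, 0, 4, 10, 2, 5]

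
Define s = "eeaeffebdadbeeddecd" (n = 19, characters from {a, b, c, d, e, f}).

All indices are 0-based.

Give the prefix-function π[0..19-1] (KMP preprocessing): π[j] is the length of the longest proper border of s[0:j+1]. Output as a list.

π[0] = 0
j=1 s[j]='e': π[1]=1 (border 'e')
j=2 s[j]='a': k: 1→0; π[2]=0 (border '')
j=3 s[j]='e': π[3]=1 (border 'e')
j=4 s[j]='f': k: 1→0; π[4]=0 (border '')
j=5 s[j]='f': π[5]=0 (border '')
j=6 s[j]='e': π[6]=1 (border 'e')
j=7 s[j]='b': k: 1→0; π[7]=0 (border '')
j=8 s[j]='d': π[8]=0 (border '')
j=9 s[j]='a': π[9]=0 (border '')
j=10 s[j]='d': π[10]=0 (border '')
j=11 s[j]='b': π[11]=0 (border '')
j=12 s[j]='e': π[12]=1 (border 'e')
j=13 s[j]='e': π[13]=2 (border 'ee')
j=14 s[j]='d': k: 2→1→0; π[14]=0 (border '')
j=15 s[j]='d': π[15]=0 (border '')
j=16 s[j]='e': π[16]=1 (border 'e')
j=17 s[j]='c': k: 1→0; π[17]=0 (border '')
j=18 s[j]='d': π[18]=0 (border '')

[0, 1, 0, 1, 0, 0, 1, 0, 0, 0, 0, 0, 1, 2, 0, 0, 1, 0, 0]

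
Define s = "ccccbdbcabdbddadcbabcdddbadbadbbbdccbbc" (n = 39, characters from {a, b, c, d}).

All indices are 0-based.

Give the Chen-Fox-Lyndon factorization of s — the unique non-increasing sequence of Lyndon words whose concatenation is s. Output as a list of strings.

["c", "c", "c", "c", "bd", "bc", "abdbddadcb", "abcdddbadbadbbbdccbbc"]

emit factor 1: 'c' (i=0, period=1)
emit factor 2: 'c' (i=1, period=1)
emit factor 3: 'c' (i=2, period=1)
emit factor 4: 'c' (i=3, period=1)
emit factor 5: 'bd' (i=4, period=2)
emit factor 6: 'bc' (i=6, period=2)
emit factor 7: 'abdbddadcb' (i=8, period=10)
emit factor 8: 'abcdddbadbadbbbdccbbc' (i=18, period=21)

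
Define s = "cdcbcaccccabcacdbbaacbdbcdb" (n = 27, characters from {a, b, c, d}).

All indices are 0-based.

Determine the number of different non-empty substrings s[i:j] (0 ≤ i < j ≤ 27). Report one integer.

337

sorted suffixes:
  #0 SA[0]=18  'aacbdbcdb'
  #1 SA[1]=10  'abcacdbbaacbdbcdb'
  #2 SA[2]=19  'acbdbcdb'
  #3 SA[3]=5  'accccabcacdbbaacbdbcdb'
  #4 SA[4]=13  'acdbbaacbdbcdb'
  #5 SA[5]=26  'b'
  #6 SA[6]=17  'baacbdbcdb'
  #7 SA[7]=16  'bbaacbdbcdb'
  #8 SA[8]=3  'bcaccccabcacdbbaacbdbcdb'
  #9 SA[9]=11  'bcacdbbaacbdbcdb'
  #10 SA[10]=23  'bcdb'
  #11 SA[11]=21  'bdbcdb'
  #12 SA[12]=9  'cabcacdbbaacbdbcdb'
  #13 SA[13]=4  'caccccabcacdbbaacbdbcdb'
  #14 SA[14]=12  'cacdbbaacbdbcdb'
  #15 SA[15]=2  'cbcaccccabcacdbbaacbdbcdb'
  #16 SA[16]=20  'cbdbcdb'
  #17 SA[17]=8  'ccabcacdbbaacbdbcdb'
  #18 SA[18]=7  'cccabcacdbbaacbdbcdb'
  #19 SA[19]=6  'ccccabcacdbbaacbdbcdb'
  #20 SA[20]=24  'cdb'
  #21 SA[21]=14  'cdbbaacbdbcdb'
  #22 SA[22]=0  'cdcbcaccccabcacdbbaacbdbcdb'
  #23 SA[23]=25  'db'
  #24 SA[24]=15  'dbbaacbdbcdb'
  #25 SA[25]=22  'dbcdb'
  #26 SA[26]=1  'dcbcaccccabcacdbbaacbdbcdb'

SA = [18, 10, 19, 5, 13, 26, 17, 16, 3, 11, 23, 21, 9, 4, 12, 2, 20, 8, 7, 6, 24, 14, 0, 25, 15, 22, 1]
[i] adj suffixes → lcp
  [1] 18/10 → 1 ('a')
  [2] 10/19 → 1 ('a')
  [3] 19/5 → 2 ('ac')
  [4] 5/13 → 2 ('ac')
  [5] 13/26 → 0 ('')
  [6] 26/17 → 1 ('b')
  [7] 17/16 → 1 ('b')
  [8] 16/3 → 1 ('b')
  [9] 3/11 → 4 ('bcac')
  [10] 11/23 → 2 ('bc')
  [11] 23/21 → 1 ('b')
  [12] 21/9 → 0 ('')
  [13] 9/4 → 2 ('ca')
  [14] 4/12 → 3 ('cac')
  [15] 12/2 → 1 ('c')
  [16] 2/20 → 2 ('cb')
  [17] 20/8 → 1 ('c')
  [18] 8/7 → 2 ('cc')
  [19] 7/6 → 3 ('ccc')
  [20] 6/24 → 1 ('c')
  [21] 24/14 → 3 ('cdb')
  [22] 14/0 → 2 ('cd')
  [23] 0/25 → 0 ('')
  [24] 25/15 → 2 ('db')
  [25] 15/22 → 2 ('db')
  [26] 22/1 → 1 ('d')

n(n+1)/2 = 27·28/2 = 378
Σ LCP = 0 + 1 + 1 + 2 + 2 + 0 + 1 + 1 + 1 + 4 + 2 + 1 + 0 + 2 + 3 + 1 + 2 + 1 + 2 + 3 + 1 + 3 + 2 + 0 + 2 + 2 + 1 = 41
distinct = 378 − 41 = 337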